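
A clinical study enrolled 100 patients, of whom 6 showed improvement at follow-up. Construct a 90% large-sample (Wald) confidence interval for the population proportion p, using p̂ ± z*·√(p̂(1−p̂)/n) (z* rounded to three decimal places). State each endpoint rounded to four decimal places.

(0.0209, 0.0991)

Sample proportion p̂ = 6/100 = 0.06000.
SE(p̂) = √(0.06000·0.94000/100) = 0.023749.
For 90% confidence, z* = 1.645.
Margin = 1.645·0.023749 = 0.03907.
So the interval runs from 0.0209 to 0.0991.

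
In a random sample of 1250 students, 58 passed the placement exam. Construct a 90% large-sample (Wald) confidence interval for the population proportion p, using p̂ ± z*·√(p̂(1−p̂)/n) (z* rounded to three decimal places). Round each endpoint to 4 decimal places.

p̂ = 58/1250 = 0.04640.
SE(p̂) = √(0.04640·0.95360/1250) = 0.005950.
For 90% confidence, z* = 1.645.
Margin = 1.645·0.005950 = 0.00979.
So the interval runs from 0.0366 to 0.0562.

(0.0366, 0.0562)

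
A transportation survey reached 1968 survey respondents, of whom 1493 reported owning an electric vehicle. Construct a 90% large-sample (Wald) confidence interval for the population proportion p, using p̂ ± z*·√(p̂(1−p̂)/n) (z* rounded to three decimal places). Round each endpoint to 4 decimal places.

With x = 1493 successes in n = 1968, p̂ = 0.75864.
SE = √(p̂(1−p̂)/n) = √(0.183106/1968) = 0.009646.
z* = 1.645 at the 90% level.
Margin of error: 1.645 × 0.009646 = 0.01587.
Interval: 0.75864 ± 0.01587 → (0.7428, 0.7745).

(0.7428, 0.7745)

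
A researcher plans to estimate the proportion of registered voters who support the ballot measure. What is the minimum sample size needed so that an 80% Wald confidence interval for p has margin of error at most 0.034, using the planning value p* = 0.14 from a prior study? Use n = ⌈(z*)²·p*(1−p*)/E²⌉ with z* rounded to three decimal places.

For 80% confidence, z* = 1.282.
p*(1−p*) = 0.1204.
(z*)²·p*(1−p*)/E² = 1.643524·0.1204/0.001156 = 171.177.
Rounding up, n = 172.

n = 172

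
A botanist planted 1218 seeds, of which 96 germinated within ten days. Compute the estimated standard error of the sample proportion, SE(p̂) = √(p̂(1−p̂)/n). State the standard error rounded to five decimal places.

With x = 96 successes in n = 1218, p̂ = 0.07882.
p̂(1−p̂) = 0.072607.
SE = √(0.072607/1218) = 0.00772.

SE = 0.00772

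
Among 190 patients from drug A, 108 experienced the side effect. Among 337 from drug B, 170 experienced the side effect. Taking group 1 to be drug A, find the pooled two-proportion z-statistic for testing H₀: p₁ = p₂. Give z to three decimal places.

z = 1.412

p̂₁ = 108/190 = 0.56842, p̂₂ = 170/337 = 0.50445.
Pooled p̂ = (108+170)/(190+337) = 278/527 = 0.52751.
SE = √[p̂(1−p̂)(1/n₁+1/n₂)] = √[0.52751·0.47249·(1/190+1/337)] ≈ 0.045292.
z = (p̂₁ − p̂₂)/SE = (0.56842 − 0.50445)/0.045292 = 0.06397/0.045292 = 1.412.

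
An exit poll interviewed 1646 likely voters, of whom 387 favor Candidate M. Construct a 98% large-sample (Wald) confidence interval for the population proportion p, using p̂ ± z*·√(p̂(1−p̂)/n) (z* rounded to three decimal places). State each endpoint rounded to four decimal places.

The sample proportion is 387/1646 = 0.23512.
Standard error of p̂: √(0.179836/1646) = √0.000109256 = 0.010453.
z* = 2.326 at the 98% level.
Margin = 2.326·0.010453 = 0.02431.
So the interval runs from 0.2108 to 0.2594.

(0.2108, 0.2594)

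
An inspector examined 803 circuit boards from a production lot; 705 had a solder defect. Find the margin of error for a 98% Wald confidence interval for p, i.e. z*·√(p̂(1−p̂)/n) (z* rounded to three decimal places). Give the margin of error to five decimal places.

With x = 705 successes in n = 803, p̂ = 0.87796.
SE = √(p̂(1−p̂)/n) = √(0.107148/803) = 0.011551.
The 98% critical value is z* = 2.326.
ME = 2.326·0.011551 = 0.02687.

ME = 0.02687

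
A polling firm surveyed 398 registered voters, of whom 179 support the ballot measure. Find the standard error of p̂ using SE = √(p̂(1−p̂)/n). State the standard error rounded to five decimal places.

SE = 0.02494

With x = 179 successes in n = 398, p̂ = 0.44975.
p̂(1−p̂) = 0.247475.
SE = √(0.247475/398) = √0.000621796 = 0.02494.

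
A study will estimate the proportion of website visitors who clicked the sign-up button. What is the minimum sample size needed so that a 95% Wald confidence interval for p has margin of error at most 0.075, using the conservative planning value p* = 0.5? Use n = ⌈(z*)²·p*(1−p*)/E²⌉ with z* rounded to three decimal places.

n = 171

For 95% confidence, z* = 1.960.
p*(1−p*) = 0.50·0.50 = 0.2500.
Required n before rounding: 3.841600 × 0.2500 / 0.075² = 170.738.
⌈170.738⌉ = 171.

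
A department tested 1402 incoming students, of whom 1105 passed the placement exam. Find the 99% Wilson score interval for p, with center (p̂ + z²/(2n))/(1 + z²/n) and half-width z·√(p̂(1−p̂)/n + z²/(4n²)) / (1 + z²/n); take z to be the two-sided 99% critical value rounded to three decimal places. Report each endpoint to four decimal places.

p̂ = 1105/1402 = 0.78816; z = 2.576, so z² = 6.635776.
Denominator 1 + z²/n = 1 + 6.635776/1402 = 1.004733.
Center = (0.78816 + 0.002367)/1.004733 = 0.78680.
Radicand: p̂(1−p̂)/n + z²/(4n²) = 0.000119090 + 0.000000844 = 0.000119934.
Half-width = z·√(radicand)/denom = 2.576·0.010951/1.004733 = 0.02808.
CI: 0.78680 ± 0.02808 = (0.7587, 0.8149).

(0.7587, 0.8149)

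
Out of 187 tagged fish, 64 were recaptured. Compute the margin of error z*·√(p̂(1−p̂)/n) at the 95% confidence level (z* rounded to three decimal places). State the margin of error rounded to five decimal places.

ME = 0.06800

The sample proportion is 64/187 = 0.34225.
Standard error of p̂: √(0.225114/187) = √0.001203816 = 0.034696.
For 95% confidence, z* = 1.960.
So ME = 0.06800.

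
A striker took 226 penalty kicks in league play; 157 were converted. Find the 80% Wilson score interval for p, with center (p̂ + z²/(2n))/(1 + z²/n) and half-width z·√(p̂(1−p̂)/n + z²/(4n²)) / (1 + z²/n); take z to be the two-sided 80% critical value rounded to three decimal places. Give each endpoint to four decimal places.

(0.6541, 0.7324)

p̂ = 157/226 = 0.69469; z = 1.282, so z² = 1.643524.
Denominator 1 + z²/n = 1 + 1.643524/226 = 1.007272.
Center = (0.69469 + 0.003636)/1.007272 = 0.69328.
Radicand: p̂(1−p̂)/n + z²/(4n²) = 0.000938477 + 0.000008045 = 0.000946522.
Half-width = 1.282·√0.000946522/1.007272 = 0.03916.
Interval: 0.69328 ± 0.03916 → (0.6541, 0.7324).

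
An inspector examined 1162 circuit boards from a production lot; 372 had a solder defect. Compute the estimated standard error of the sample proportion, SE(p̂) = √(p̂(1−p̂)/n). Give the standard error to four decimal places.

With x = 372 successes in n = 1162, p̂ = 0.32014.
p̂(1−p̂) = 0.217650.
SE = √(0.217650/1162) = √0.000187306 = 0.0137.

SE = 0.0137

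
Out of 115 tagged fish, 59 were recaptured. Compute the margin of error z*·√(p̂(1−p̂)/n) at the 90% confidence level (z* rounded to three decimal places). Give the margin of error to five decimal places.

ME = 0.07667

p̂ = 59/115 = 0.51304.
SE(p̂) = √(0.51304·0.48696/115) = 0.046609.
The 90% critical value is z* = 1.645.
Margin of error = z*·SE = 1.645 × 0.046609 = 0.07667.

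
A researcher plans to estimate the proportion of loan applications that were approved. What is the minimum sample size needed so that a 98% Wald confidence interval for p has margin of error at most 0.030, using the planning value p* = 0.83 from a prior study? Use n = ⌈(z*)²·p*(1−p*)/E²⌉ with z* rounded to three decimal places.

z* = 2.326 at the 98% level.
p*(1−p*) = 0.1411.
Required n before rounding: 5.410276 × 0.1411 / 0.030² = 848.211.
⌈848.211⌉ = 849.

n = 849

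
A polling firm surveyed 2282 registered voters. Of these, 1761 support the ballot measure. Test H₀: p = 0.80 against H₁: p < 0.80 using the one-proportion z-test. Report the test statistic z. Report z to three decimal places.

z = -3.381

With x = 1761 successes in n = 2282, p̂ = 0.77169.
Under H₀, SE = √(p₀(1−p₀)/n) = √(0.80·0.20/2282) = √0.000070114 = 0.008373.
Test statistic: z = -0.02831/0.008373 = -3.381.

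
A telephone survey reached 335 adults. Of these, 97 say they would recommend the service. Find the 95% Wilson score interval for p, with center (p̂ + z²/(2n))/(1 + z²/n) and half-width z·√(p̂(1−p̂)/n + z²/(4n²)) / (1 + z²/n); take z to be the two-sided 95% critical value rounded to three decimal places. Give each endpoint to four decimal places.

(0.2436, 0.3403)

Here p̂ = 97/335 = 0.28955 and z = 1.960 (z² = 3.841600).
Denominator 1 + z²/n = 1 + 3.841600/335 = 1.011467.
Adjusted center: (0.28955 + z²/(2n))/1.011467 = 0.29194.
Radicand: p̂(1−p̂)/n + z²/(4n²) = 0.000614065 + 0.000008558 = 0.000622623.
Half-width = 1.960·√0.000622623/1.011467 = 0.04835.
Interval: 0.29194 ± 0.04835 → (0.2436, 0.3403).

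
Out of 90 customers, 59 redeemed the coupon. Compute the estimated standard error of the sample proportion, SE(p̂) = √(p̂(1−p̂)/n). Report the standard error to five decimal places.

SE = 0.05009

p̂ = 59/90 = 0.65556.
p̂(1−p̂) = 0.65556·0.34444 = 0.225801.
Dividing by n and taking the root: √0.002508900 = 0.05009.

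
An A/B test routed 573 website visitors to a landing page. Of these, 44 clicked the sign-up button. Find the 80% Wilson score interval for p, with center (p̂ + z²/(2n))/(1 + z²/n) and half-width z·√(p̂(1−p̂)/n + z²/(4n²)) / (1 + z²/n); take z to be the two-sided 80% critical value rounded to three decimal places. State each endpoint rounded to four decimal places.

p̂ = 44/573 = 0.07679; z = 1.282, so z² = 1.643524.
Denominator 1 + z²/n = 1 + 1.643524/573 = 1.002868.
Adjusted center: (0.07679 + z²/(2n))/1.002868 = 0.07800.
Radicand: p̂(1−p̂)/n + z²/(4n²) = 0.000123721 + 0.000001251 = 0.000124972.
Half-width = 1.282·√0.000124972/1.002868 = 0.01429.
CI: 0.07800 ± 0.01429 = (0.0637, 0.0923).

(0.0637, 0.0923)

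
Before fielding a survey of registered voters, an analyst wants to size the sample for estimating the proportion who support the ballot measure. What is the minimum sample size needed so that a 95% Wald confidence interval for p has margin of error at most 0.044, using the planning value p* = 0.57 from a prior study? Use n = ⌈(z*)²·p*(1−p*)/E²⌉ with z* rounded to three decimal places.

n = 487

z* = 1.960 at the 95% level.
p*(1−p*) = 0.57·0.43 = 0.2451.
(z*)²·p*(1−p*)/E² = 3.841600·0.2451/0.001936 = 486.351.
Rounding up, n = 487.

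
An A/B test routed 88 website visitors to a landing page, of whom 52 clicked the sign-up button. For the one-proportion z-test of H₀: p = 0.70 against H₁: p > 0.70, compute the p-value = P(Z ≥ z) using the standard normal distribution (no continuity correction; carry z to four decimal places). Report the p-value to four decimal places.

Sample proportion p̂ = 52/88 = 0.59091.
Null standard error: √(0.70·0.30/88) = √0.002386364 = 0.048850.
Test statistic (full precision, shown to 4 dp): z = (52/88 − 0.70)/SE₀ ≈ -2.2332.
From the standard normal, P(Z ≥ z) = 0.9872.

p-value = 0.9872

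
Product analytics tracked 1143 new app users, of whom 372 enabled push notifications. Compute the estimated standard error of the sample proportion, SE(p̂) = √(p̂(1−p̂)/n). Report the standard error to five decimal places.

SE = 0.01386

p̂ = 372/1143 = 0.32546.
p̂(1−p̂) = 0.219536.
SE = √(0.219536/1143) = 0.01386.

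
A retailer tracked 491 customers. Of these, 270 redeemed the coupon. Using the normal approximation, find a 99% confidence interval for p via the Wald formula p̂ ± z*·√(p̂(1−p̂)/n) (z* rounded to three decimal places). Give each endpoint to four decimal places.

(0.4921, 0.6077)

p̂ = 270/491 = 0.54990.
SE(p̂) = √(0.54990·0.45010/491) = 0.022452.
The 99% critical value is z* = 2.576.
Margin of error: 2.576 × 0.022452 = 0.05784.
CI: 0.54990 ± 0.05784 = (0.4921, 0.6077).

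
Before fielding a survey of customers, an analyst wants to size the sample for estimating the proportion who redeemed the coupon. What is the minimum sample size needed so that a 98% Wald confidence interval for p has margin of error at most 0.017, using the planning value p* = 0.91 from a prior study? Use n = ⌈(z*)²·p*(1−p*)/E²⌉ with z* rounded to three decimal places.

The 98% critical value is z* = 2.326.
p*(1−p*) = 0.91·0.09 = 0.0819.
Required n before rounding: 5.410276 × 0.0819 / 0.017² = 1533.224.
⌈1533.224⌉ = 1534.

n = 1534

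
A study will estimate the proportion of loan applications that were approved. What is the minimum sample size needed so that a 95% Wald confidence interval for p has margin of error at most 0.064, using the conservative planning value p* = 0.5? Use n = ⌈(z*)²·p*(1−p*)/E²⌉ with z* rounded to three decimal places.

For 95% confidence, z* = 1.960.
p*(1−p*) = 0.2500.
(z*)²·p*(1−p*)/E² = 3.841600·0.2500/0.004096 = 234.473.
Rounding up, n = 235.

n = 235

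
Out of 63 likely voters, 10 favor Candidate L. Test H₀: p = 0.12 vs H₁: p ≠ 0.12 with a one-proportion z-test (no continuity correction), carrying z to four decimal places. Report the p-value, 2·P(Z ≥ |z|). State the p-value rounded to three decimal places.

p-value = 0.344

Sample proportion p̂ = 10/63 = 0.15873.
Under H₀, SE = √(p₀(1−p₀)/n) = √(0.12·0.88/63) = √0.001676190 = 0.040941.
Test statistic (full precision, shown to 4 dp): z = (10/63 − 0.12)/SE₀ ≈ 0.9460.
From the standard normal, 2·P(Z ≥ |z|) = 0.344.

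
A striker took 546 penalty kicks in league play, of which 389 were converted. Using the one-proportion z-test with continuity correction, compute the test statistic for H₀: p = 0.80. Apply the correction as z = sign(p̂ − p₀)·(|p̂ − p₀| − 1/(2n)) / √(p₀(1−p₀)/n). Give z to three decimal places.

p̂ = 389/546 = 0.71245. p̂ − p₀ = -0.087546.
Continuity correction 1/(2n) = 1/1092 = 0.000916.
Corrected numerator: |-0.087546| − 0.000916 = 0.086630.
SE₀ = √(0.80·0.20/546) = 0.017118.
z = −0.086630/0.017118 = -5.061.

z = -5.061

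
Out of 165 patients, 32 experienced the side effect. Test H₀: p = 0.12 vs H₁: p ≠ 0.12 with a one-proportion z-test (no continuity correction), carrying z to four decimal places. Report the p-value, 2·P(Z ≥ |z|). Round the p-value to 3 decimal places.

p-value = 0.003

With x = 32 successes in n = 165, p̂ = 0.19394.
SE₀ = √(0.12·0.88/165) = 0.025298.
Test statistic (full precision, shown to 4 dp): z = (32/165 − 0.12)/SE₀ ≈ 2.9227.
p-value = 2·P(Z ≥ |z|) with z = 2.9227 → 0.003.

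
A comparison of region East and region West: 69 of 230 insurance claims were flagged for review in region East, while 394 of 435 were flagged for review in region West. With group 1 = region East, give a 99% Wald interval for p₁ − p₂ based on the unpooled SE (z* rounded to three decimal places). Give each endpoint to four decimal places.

(-0.6915, -0.5200)

p̂₁ = 69/230 = 0.30000, p̂₂ = 394/435 = 0.90575; p̂₁ − p̂₂ = -0.60575.
Unpooled SE = √(p̂₁(1−p̂₁)/n₁ + p̂₂(1−p̂₂)/n₂) = √(0.000913043 + 0.000196251) = 0.033306.
For 99% confidence, z* = 2.576. Margin = 2.576·0.033306 = 0.08580.
Interval: -0.60575 ± 0.08580 → (-0.6915, -0.5200).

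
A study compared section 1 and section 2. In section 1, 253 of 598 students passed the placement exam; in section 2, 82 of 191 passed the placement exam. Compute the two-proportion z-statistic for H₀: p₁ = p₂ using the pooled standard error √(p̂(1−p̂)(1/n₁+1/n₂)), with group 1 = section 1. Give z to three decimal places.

z = -0.152

p̂₁ = 253/598 = 0.42308, p̂₂ = 82/191 = 0.42932.
Pooled p̂ = (253+82)/(598+191) = 335/789 = 0.42459.
SE = √[p̂(1−p̂)(1/n₁+1/n₂)] = √[0.42459·0.57541·(1/598+1/191)] ≈ 0.041081.
z = (p̂₁ − p̂₂)/SE = (0.42308 − 0.42932)/0.041081 = -0.00624/0.041081 = -0.152.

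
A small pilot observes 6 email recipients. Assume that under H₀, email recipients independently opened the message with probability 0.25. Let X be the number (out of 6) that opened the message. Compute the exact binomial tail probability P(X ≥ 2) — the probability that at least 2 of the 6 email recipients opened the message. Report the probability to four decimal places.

X ~ Binomial(n=6, p=0.25).
P(X ≥ 2) = Σ_{j=2}^{6} C(6,j)·0.25^j·0.75^{6−j}.
= 0.296631 + 0.131836 + 0.032959 + 0.004395 + 0.000244 = 0.4661.

P = 0.4661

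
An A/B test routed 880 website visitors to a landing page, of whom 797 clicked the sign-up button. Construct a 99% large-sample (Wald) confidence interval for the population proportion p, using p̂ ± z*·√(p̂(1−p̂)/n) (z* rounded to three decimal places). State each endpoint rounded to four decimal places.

Sample proportion p̂ = 797/880 = 0.90568.
SE = √(p̂(1−p̂)/n) = √(0.085422/880) = 0.009852.
z* = 2.576 at the 99% level.
Margin = 2.576·0.009852 = 0.02538.
Interval: 0.90568 ± 0.02538 → (0.8803, 0.9311).

(0.8803, 0.9311)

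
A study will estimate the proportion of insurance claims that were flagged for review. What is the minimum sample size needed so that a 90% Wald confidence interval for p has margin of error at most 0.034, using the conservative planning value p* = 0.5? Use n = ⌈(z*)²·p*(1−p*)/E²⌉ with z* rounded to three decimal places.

z* = 1.645 at the 90% level.
p*(1−p*) = 0.2500.
Required n before rounding: 2.706025 × 0.2500 / 0.034² = 585.213.
Rounding up, n = 586.

n = 586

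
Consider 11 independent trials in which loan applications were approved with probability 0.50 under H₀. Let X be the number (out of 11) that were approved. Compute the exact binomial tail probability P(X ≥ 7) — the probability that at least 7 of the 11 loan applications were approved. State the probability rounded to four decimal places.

P = 0.2744

X ~ Binomial(n=11, p=0.50).
P(X ≥ 7) = Σ_{j=7}^{11} C(11,j)·0.50^j·0.50^{11−j}.
= 0.161133 + 0.080566 + 0.026855 + 0.005371 + 0.000488 = 0.2744.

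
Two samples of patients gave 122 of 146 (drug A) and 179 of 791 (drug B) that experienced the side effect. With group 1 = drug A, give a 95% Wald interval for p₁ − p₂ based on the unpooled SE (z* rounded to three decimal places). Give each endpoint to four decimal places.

p̂₁ = 122/146 = 0.83562, p̂₂ = 179/791 = 0.22630; p̂₁ − p̂₂ = 0.60932.
SE = √(0.000940833 + 0.000221348) = √0.001162181 = 0.034091.
The 95% critical value is z* = 1.960. Margin = 1.960·0.034091 = 0.06682.
CI: 0.60932 ± 0.06682 = (0.5425, 0.6761).

(0.5425, 0.6761)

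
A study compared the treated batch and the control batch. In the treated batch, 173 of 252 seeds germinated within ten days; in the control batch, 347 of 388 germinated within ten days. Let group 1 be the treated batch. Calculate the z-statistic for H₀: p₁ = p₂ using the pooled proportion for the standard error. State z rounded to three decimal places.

z = -6.581

p̂₁ = 173/252 = 0.68651, p̂₂ = 347/388 = 0.89433.
Pooling: p̂ = 520/640 = 0.81250.
SE = √[p̂(1−p̂)(1/n₁+1/n₂)] = √[0.81250·0.18750·(1/252+1/388)] ≈ 0.031578.
z = -0.20782/0.031578 = -6.581.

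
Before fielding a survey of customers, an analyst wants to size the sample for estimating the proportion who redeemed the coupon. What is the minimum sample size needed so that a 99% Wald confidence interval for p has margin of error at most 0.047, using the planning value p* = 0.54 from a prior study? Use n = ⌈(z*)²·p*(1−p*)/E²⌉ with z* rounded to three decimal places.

n = 747

z* = 2.576 at the 99% level.
p*(1−p*) = 0.54·0.46 = 0.2484.
(z*)²·p*(1−p*)/E² = 6.635776·0.2484/0.002209 = 746.187.
Rounding up, n = 747.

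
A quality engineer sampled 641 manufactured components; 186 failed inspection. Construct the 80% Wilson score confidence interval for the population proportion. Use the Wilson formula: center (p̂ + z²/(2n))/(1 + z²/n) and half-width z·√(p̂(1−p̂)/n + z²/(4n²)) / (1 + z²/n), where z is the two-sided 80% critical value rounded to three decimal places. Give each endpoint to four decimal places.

(0.2678, 0.3137)

Here p̂ = 186/641 = 0.29017 and z = 1.282 (z² = 1.643524).
Denominator 1 + z²/n = 1 + 1.643524/641 = 1.002564.
Center = (0.29017 + 0.001282)/1.002564 = 0.29071.
Radicand: p̂(1−p̂)/n + z²/(4n²) = 0.000321329 + 0.000001000 = 0.000322329.
Half-width = 1.282·√0.000322329/1.002564 = 0.02296.
CI: 0.29071 ± 0.02296 = (0.2678, 0.3137).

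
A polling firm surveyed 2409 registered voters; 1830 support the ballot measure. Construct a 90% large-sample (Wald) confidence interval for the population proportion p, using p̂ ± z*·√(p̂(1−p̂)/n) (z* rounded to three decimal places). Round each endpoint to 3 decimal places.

(0.745, 0.774)

The sample proportion is 1830/2409 = 0.75965.
Standard error of p̂: √(0.182581/2409) = √0.000075791 = 0.008706.
z* = 1.645 at the 90% level.
Margin of error: 1.645 × 0.008706 = 0.01432.
CI: 0.75965 ± 0.01432 = (0.745, 0.774).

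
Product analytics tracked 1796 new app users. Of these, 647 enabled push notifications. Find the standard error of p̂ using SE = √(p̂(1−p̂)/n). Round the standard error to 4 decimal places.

SE = 0.0113

The sample proportion is 647/1796 = 0.36024.
p̂(1−p̂) = 0.36024·0.63976 = 0.230467.
Dividing by n and taking the root: √0.000128322 = 0.0113.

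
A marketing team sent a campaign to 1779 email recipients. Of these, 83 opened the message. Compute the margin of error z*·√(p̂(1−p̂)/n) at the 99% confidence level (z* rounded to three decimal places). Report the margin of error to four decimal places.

Sample proportion p̂ = 83/1779 = 0.04666.
SE = √(p̂(1−p̂)/n) = √(0.044479/1779) = 0.005000.
For 99% confidence, z* = 2.576.
ME = 2.576·0.005000 = 0.0129.

ME = 0.0129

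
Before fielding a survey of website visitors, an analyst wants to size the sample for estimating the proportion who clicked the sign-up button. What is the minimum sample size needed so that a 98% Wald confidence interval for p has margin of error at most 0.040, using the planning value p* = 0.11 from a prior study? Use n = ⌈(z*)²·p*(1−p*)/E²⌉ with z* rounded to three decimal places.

n = 332

The 98% critical value is z* = 2.326.
p*(1−p*) = 0.11·0.89 = 0.0979.
Required n before rounding: 5.410276 × 0.0979 / 0.040² = 331.041.
Rounding up, n = 332.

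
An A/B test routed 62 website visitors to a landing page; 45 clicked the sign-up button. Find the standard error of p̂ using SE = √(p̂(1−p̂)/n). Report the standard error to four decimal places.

SE = 0.0567

The sample proportion is 45/62 = 0.72581.
p̂(1−p̂) = 0.199010.
Dividing by n and taking the root: √0.003209839 = 0.0567.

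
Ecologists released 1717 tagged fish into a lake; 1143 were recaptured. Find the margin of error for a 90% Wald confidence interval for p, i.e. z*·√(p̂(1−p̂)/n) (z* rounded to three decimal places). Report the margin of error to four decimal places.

The sample proportion is 1143/1717 = 0.66570.
SE = √(p̂(1−p̂)/n) = √(0.222545/1717) = 0.011385.
For 90% confidence, z* = 1.645.
Margin of error = z*·SE = 1.645 × 0.011385 = 0.0187.

ME = 0.0187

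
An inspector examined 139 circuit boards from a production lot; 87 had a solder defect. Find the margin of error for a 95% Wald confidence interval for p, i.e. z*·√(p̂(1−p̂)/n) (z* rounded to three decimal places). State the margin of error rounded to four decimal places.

ME = 0.0804

p̂ = 87/139 = 0.62590.
SE(p̂) = √(0.62590·0.37410/139) = 0.041043.
For 95% confidence, z* = 1.960.
Margin of error = z*·SE = 1.960 × 0.041043 = 0.0804.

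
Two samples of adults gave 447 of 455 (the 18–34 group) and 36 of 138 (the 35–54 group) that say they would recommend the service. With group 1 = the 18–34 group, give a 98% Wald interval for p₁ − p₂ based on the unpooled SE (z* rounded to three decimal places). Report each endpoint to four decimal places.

(0.6334, 0.8097)

p̂₁ = 447/455 = 0.98242, p̂₂ = 36/138 = 0.26087; p̂₁ − p̂₂ = 0.72155.
SE = √(0.000037963 + 0.001397222) = √0.001435185 = 0.037884.
The 98% critical value is z* = 2.326. Margin = 2.326·0.037884 = 0.08812.
So the interval runs from 0.6334 to 0.8097.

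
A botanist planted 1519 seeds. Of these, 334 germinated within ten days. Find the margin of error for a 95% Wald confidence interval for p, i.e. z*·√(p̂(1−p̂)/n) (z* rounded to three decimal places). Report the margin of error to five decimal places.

With x = 334 successes in n = 1519, p̂ = 0.21988.
Standard error of p̂: √(0.171534/1519) = √0.000112925 = 0.010627.
The 95% critical value is z* = 1.960.
ME = 1.960·0.010627 = 0.02083.

ME = 0.02083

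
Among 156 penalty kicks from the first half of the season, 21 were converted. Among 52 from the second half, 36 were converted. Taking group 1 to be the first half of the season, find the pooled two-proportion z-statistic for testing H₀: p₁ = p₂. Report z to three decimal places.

p̂₁ = 21/156 = 0.13462, p̂₂ = 36/52 = 0.69231.
Pooled p̂ = (21+36)/(156+52) = 57/208 = 0.27404.
Pooled SE = √[0.1989414·0.02564103] ≈ 0.071422.
z = -0.55769/0.071422 = -7.808.

z = -7.808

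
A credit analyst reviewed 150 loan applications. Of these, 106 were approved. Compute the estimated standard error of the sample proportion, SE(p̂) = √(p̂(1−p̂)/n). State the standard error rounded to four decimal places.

Sample proportion p̂ = 106/150 = 0.70667.
p̂(1−p̂) = 0.70667·0.29333 = 0.207288.
SE = √(0.207288/150) = 0.0372.

SE = 0.0372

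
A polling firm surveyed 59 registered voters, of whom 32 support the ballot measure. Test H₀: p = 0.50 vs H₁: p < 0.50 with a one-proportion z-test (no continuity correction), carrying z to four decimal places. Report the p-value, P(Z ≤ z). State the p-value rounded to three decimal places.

p-value = 0.742

Sample proportion p̂ = 32/59 = 0.54237.
SE₀ = √(0.50·0.50/59) = 0.065094.
Test statistic (full precision, shown to 4 dp): z = (32/59 − 0.50)/SE₀ ≈ 0.6509.
p-value = P(Z ≤ z) with z = 0.6509 → 0.742.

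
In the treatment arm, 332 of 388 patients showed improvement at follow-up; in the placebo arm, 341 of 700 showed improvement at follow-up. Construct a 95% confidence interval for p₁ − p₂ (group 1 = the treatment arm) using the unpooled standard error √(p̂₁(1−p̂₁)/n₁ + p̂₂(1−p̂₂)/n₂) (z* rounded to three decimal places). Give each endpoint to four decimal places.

p̂₁ = 0.85567, p̂₂ = 0.48714, so the observed difference is 0.36853.
SE = √(0.000318296 + 0.000356907) = √0.000675203 = 0.025985.
For 95% confidence, z* = 1.960. Margin of error = 0.05093.
Interval: 0.36853 ± 0.05093 → (0.3176, 0.4195).

(0.3176, 0.4195)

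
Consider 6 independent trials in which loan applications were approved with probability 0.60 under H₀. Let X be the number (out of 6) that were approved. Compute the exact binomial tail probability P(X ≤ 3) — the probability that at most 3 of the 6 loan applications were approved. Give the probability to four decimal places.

X ~ Binomial(n=6, p=0.60).
P(X ≤ 3) = C(6,0)·0.60^0·0.40^6 + C(6,1)·0.60^1·0.40^5 + C(6,2)·0.60^2·0.40^4 + C(6,3)·0.60^3·0.40^3.
= 0.004096 + 0.036864 + 0.138240 + 0.276480 = 0.4557.

P = 0.4557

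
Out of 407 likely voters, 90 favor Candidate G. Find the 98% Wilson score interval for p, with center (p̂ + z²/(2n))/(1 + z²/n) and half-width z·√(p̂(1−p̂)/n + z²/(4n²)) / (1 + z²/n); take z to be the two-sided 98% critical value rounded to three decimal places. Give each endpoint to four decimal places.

Here p̂ = 90/407 = 0.22113 and z = 2.326 (z² = 5.410276).
Denominator 1 + z²/n = 1 + 5.410276/407 = 1.013293.
Adjusted center: (0.22113 + z²/(2n))/1.013293 = 0.22479.
Radicand: p̂(1−p̂)/n + z²/(4n²) = 0.000423174 + 0.000008165 = 0.000431339.
Half-width = z·√(radicand)/denom = 2.326·0.020769/1.013293 = 0.04767.
CI: 0.22479 ± 0.04767 = (0.1771, 0.2725).

(0.1771, 0.2725)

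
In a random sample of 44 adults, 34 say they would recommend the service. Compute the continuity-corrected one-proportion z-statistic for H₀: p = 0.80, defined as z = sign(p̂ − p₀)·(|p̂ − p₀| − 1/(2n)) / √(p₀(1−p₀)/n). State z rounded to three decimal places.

The sample proportion is 34/44 = 0.77273. p̂ − p₀ = -0.027273.
Continuity correction 1/(2n) = 1/88 = 0.011364.
Corrected numerator: |-0.027273| − 0.011364 = 0.015909.
Under H₀, SE = √(p₀(1−p₀)/n) = √(0.80·0.20/44) = √0.003636364 = 0.060302.
z = −0.015909/0.060302 = -0.264.

z = -0.264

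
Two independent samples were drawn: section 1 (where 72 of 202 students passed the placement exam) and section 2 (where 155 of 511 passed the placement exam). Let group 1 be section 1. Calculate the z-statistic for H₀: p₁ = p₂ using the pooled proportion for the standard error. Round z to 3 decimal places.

p̂₁ = 72/202 = 0.35644, p̂₂ = 155/511 = 0.30333.
Pooled p̂ = (72+155)/(202+511) = 227/713 = 0.31837.
Pooled SE = √[0.2170117·0.00690744] ≈ 0.038717.
z = (p̂₁ − p̂₂)/SE = (0.35644 − 0.30333)/0.038717 = 0.05311/0.038717 = 1.372.

z = 1.372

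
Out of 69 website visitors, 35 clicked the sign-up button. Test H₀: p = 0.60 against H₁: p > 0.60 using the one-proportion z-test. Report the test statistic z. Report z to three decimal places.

Sample proportion p̂ = 35/69 = 0.50725.
Under H₀, SE = √(p₀(1−p₀)/n) = √(0.60·0.40/69) = √0.003478261 = 0.058977.
z = (p̂ − p₀)/SE = (0.50725 − 0.60)/0.058977 = -1.573.

z = -1.573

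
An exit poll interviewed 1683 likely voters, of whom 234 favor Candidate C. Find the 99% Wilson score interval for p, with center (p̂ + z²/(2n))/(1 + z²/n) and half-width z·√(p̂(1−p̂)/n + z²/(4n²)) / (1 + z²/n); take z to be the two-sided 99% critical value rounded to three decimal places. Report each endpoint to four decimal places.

(0.1187, 0.1622)

Here p̂ = 234/1683 = 0.13904 and z = 2.576 (z² = 6.635776).
1 + z²/n = 1.003943.
Adjusted center: (0.13904 + z²/(2n))/1.003943 = 0.14046.
Radicand: p̂(1−p̂)/n + z²/(4n²) = 0.000071127 + 0.000000586 = 0.000071713.
Half-width = z·√(radicand)/denom = 2.576·0.008468/1.003943 = 0.02173.
CI: 0.14046 ± 0.02173 = (0.1187, 0.1622).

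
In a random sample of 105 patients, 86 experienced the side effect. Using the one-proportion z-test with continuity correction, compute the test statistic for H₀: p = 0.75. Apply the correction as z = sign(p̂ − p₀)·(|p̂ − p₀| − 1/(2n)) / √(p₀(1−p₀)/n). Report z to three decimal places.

z = 1.521

p̂ = 86/105 = 0.81905. p̂ − p₀ = 0.069048.
1/(2n) = 0.004762.
Corrected numerator: |0.069048| − 0.004762 = 0.064286.
Null standard error: √(0.75·0.25/105) = √0.001785714 = 0.042258.
z = (+)0.064286/0.042258 = 1.521.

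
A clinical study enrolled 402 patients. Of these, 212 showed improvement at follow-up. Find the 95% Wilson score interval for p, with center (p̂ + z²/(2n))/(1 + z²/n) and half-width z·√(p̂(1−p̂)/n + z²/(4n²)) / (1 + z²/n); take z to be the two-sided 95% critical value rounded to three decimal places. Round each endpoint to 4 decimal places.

Here p̂ = 212/402 = 0.52736 and z = 1.960 (z² = 3.841600).
1 + z²/n = 1.009556.
Center = (0.52736 + 0.004778)/1.009556 = 0.52710.
Radicand: p̂(1−p̂)/n + z²/(4n²) = 0.000620028 + 0.000005943 = 0.000625971.
Half-width = 1.960·√0.000625971/1.009556 = 0.04857.
Interval: 0.52710 ± 0.04857 → (0.4785, 0.5757).

(0.4785, 0.5757)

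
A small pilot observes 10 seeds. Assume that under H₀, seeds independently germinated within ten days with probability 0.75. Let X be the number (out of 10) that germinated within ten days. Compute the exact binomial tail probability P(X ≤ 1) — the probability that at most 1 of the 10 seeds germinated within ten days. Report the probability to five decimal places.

P = 0.00003

X is binomial with n = 10 and p = 0.75.
P(X ≤ 1) = C(10,0)·0.75^0·0.25^10 + C(10,1)·0.75^1·0.25^9.
= 0.000001 + 0.000029 = 0.00003.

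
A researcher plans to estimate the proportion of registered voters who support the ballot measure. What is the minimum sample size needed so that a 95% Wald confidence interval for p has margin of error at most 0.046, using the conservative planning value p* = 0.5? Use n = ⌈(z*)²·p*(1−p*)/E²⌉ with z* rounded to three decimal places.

The 95% critical value is z* = 1.960.
p*(1−p*) = 0.50·0.50 = 0.2500.
Required n before rounding: 3.841600 × 0.2500 / 0.046² = 453.875.
Rounding up, n = 454.

n = 454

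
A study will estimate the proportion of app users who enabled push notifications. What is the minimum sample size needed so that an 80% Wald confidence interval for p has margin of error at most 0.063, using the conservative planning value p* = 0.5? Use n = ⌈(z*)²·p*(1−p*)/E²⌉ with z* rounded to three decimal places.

n = 104

For 80% confidence, z* = 1.282.
p*(1−p*) = 0.2500.
(z*)²·p*(1−p*)/E² = 1.643524·0.2500/0.003969 = 103.523.
Rounding up, n = 104.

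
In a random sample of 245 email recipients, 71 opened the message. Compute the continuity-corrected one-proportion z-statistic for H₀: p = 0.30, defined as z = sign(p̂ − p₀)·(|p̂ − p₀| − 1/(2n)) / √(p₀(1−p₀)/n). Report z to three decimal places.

z = -0.279

p̂ = 71/245 = 0.28980. p̂ − p₀ = -0.010204.
1/(2n) = 0.002041.
Corrected numerator: |-0.010204| − 0.002041 = 0.008163.
SE₀ = √(0.30·0.70/245) = 0.029277.
z = (−)0.008163/0.029277 = -0.279.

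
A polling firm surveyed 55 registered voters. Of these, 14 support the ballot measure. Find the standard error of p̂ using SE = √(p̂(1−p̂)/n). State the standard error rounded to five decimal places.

SE = 0.05874

The sample proportion is 14/55 = 0.25455.
p̂(1−p̂) = 0.25455·0.74545 = 0.189754.
SE = √(0.189754/55) = √0.003450073 = 0.05874.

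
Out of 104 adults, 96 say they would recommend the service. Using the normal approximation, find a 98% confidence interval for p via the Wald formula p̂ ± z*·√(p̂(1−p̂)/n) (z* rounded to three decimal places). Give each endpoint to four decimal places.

The sample proportion is 96/104 = 0.92308.
SE(p̂) = √(0.92308·0.07692/104) = 0.026129.
z* = 2.326 at the 98% level.
Margin = 2.326·0.026129 = 0.06078.
So the interval runs from 0.8623 to 0.9839.

(0.8623, 0.9839)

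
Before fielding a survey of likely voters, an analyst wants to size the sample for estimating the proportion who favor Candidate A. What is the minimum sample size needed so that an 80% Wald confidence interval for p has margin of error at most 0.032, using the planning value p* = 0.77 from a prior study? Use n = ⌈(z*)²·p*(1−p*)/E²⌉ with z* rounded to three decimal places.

For 80% confidence, z* = 1.282.
p*(1−p*) = 0.77·0.23 = 0.1771.
Required n before rounding: 1.643524 × 0.1771 / 0.032² = 284.246.
Rounding up, n = 285.

n = 285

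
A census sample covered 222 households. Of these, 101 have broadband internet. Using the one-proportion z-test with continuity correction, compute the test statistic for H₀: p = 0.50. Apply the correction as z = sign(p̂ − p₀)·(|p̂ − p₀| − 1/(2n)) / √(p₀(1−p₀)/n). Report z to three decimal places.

Sample proportion p̂ = 101/222 = 0.45495. p̂ − p₀ = -0.045045.
1/(2n) = 0.002252.
Corrected numerator: |-0.045045| − 0.002252 = 0.042793.
Null standard error: √(0.50·0.50/222) = √0.001126126 = 0.033558.
z = −0.042793/0.033558 = -1.275.

z = -1.275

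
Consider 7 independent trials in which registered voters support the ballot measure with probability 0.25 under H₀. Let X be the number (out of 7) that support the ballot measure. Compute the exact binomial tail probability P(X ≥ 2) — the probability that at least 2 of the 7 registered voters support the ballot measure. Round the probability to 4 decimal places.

X is binomial with n = 7 and p = 0.25.
P(X ≥ 2) = Σ_{j=2}^{7} C(7,j)·0.25^j·0.75^{7−j}.
= 0.311462 + 0.173035 + 0.057678 + 0.011536 + 0.001282 + 0.000061 = 0.5551.

P = 0.5551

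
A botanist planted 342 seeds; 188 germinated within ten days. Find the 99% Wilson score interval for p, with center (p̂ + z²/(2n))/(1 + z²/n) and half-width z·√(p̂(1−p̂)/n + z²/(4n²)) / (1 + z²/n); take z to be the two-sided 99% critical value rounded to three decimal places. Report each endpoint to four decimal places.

Here p̂ = 188/342 = 0.54971 and z = 2.576 (z² = 6.635776).
Denominator 1 + z²/n = 1 + 6.635776/342 = 1.019403.
Center = (0.54971 + 0.009701)/1.019403 = 0.54876.
Radicand: p̂(1−p̂)/n + z²/(4n²) = 0.000723769 + 0.000014183 = 0.000737952.
Half-width = z·√(radicand)/denom = 2.576·0.027165/1.019403 = 0.06865.
So the interval runs from 0.4801 to 0.6174.

(0.4801, 0.6174)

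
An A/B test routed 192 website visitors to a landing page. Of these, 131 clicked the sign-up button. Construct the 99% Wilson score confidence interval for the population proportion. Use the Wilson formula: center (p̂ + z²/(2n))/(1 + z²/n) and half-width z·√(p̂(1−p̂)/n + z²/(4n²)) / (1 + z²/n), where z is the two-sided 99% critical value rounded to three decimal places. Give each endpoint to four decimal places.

(0.5909, 0.7615)

Here p̂ = 131/192 = 0.68229 and z = 2.576 (z² = 6.635776).
Denominator 1 + z²/n = 1 + 6.635776/192 = 1.034561.
Center = (0.68229 + 0.017281)/1.034561 = 0.67620.
Radicand: p̂(1−p̂)/n + z²/(4n²) = 0.001129009 + 0.000045002 = 0.001174011.
Half-width = z·√(radicand)/denom = 2.576·0.034264/1.034561 = 0.08532.
Interval: 0.67620 ± 0.08532 → (0.5909, 0.7615).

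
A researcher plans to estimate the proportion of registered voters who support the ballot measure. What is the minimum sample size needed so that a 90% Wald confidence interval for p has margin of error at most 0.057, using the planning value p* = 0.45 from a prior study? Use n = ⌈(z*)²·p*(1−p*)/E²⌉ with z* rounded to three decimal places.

The 90% critical value is z* = 1.645.
p*(1−p*) = 0.2475.
Required n before rounding: 2.706025 × 0.2475 / 0.057² = 206.138.
⌈206.138⌉ = 207.

n = 207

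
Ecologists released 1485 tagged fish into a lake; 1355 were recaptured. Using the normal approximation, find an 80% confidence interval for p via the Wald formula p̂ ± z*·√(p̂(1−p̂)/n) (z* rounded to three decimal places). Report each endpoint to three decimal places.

Sample proportion p̂ = 1355/1485 = 0.91246.
SE(p̂) = √(0.91246·0.08754/1485) = 0.007334.
z* = 1.282 at the 80% level.
Margin = 1.282·0.007334 = 0.00940.
So the interval runs from 0.903 to 0.922.

(0.903, 0.922)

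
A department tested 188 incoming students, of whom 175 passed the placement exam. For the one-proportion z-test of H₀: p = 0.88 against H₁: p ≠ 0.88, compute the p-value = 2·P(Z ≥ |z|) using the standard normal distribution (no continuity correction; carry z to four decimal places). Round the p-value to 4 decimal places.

p̂ = 175/188 = 0.93085.
Null standard error: √(0.88·0.12/188) = √0.000561702 = 0.023700.
Test statistic (full precision, shown to 4 dp): z = (175/188 − 0.88)/SE₀ ≈ 2.1456.
p-value = 2·P(Z ≥ |z|) with z = 2.1456 → 0.0319.

p-value = 0.0319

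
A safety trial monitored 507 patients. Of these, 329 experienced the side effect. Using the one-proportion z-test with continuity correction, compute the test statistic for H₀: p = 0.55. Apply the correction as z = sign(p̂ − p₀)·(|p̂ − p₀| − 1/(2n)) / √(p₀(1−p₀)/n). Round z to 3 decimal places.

z = 4.432

The sample proportion is 329/507 = 0.64892. p̂ − p₀ = 0.098915.
1/(2n) = 0.000986.
Corrected numerator: |0.098915| − 0.000986 = 0.097929.
SE₀ = √(0.55·0.45/507) = 0.022094.
z = (+)0.097929/0.022094 = 4.432.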